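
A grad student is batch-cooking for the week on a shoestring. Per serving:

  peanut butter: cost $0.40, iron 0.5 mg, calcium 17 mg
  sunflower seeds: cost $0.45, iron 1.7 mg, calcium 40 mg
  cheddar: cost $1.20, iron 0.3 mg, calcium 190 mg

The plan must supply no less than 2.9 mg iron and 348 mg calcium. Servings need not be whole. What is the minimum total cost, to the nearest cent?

The cheapest plan sits at a corner of the feasible region — with two constraints it uses at most two foods.
peanut butter only: max(2.9/0.5, 348/17) = 20.47 servings → $8.19.
sunflower seeds only: max(2.9/1.7, 348/40) = 8.7 servings → $3.92.
cheddar only: max(2.9/0.3, 348/190) = 9.667 servings → $11.60.
peanut butter + sunflower seeds with both targets exact would need a negative amount; discard.
peanut butter + cheddar with both tight: 4.968 servings and 1.387 servings → $3.65.
sunflower seeds + cheddar with both tight: 1.436 servings and 1.529 servings → $2.48.
Cheapest feasible corner: $2.48.

$2.48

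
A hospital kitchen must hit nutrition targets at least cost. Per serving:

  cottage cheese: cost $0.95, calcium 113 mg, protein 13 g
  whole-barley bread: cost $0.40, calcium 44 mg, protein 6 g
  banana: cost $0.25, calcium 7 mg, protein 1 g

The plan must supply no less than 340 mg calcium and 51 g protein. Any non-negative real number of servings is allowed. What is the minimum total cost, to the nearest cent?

A basic optimal solution has at most two foods positive. Try each food alone and each pair with both targets met exactly.
cottage cheese only: max(340/113, 51/13) = 3.923 servings → $3.73.
whole-barley bread only: max(340/44, 51/6) = 8.5 servings → $3.40.
banana only: max(340/7, 51/1) = 51 servings → $12.75.
cottage cheese + whole-barley bread: the both-tight solution has a negative serving — not a feasible corner.
cottage cheese + banana: the both-tight solution has a negative serving — not a feasible corner.
whole-barley bread + banana with both targets exact would need a negative amount; discard.
The minimum over all feasible corners is $3.40.

$3.40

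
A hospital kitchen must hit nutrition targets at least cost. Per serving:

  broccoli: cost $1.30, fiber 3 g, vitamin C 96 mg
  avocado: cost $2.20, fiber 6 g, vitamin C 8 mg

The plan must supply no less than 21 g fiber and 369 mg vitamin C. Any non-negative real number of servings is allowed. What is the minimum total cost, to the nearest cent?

$8.44

This is a tiny linear program; its minimum lies at a vertex of the feasible set. List the vertices and price them.
broccoli only: max(21/3, 369/96) = 7 servings → $9.10.
avocado only: max(21/6, 369/8) = 46.12 servings → $101.47.
broccoli + avocado with both tight: 3.707 servings and 1.647 servings → $8.44.
The minimum over all feasible corners is $8.44.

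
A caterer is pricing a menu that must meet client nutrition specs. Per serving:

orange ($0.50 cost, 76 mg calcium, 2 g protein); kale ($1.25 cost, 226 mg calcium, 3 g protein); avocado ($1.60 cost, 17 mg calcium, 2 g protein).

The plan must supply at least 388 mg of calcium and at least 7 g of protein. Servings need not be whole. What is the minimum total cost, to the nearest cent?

Minimising a linear cost over {calcium ≥ 388, protein ≥ 7, servings ≥ 0} — the optimum is at a vertex, using one or two foods.
orange only: max(388/76, 7/2) = 5.105 servings → $2.55.
kale only: max(388/226, 7/3) = 2.333 servings → $2.92.
avocado only: max(388/17, 7/2) = 22.82 servings → $36.52.
orange + kale with both tight: 1.866 servings and 1.089 servings → $2.29.
orange + avocado: the both-tight solution has a negative serving — not a feasible corner.
kale + avocado with both tight: 1.638 servings and 1.042 servings → $3.72.
The minimum over all feasible corners is $2.29.

$2.29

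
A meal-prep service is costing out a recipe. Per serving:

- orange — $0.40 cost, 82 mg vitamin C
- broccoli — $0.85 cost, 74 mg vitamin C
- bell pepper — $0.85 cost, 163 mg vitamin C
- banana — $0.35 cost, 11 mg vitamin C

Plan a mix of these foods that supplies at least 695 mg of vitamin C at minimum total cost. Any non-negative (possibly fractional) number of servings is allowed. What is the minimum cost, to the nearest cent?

Cost per mg of vitamin C: orange $0.0049, bell pepper $0.0052, broccoli $0.0115, banana $0.0318.
With no serving limits, use only orange: 695 mg / 82 mg = 8.476 servings × $0.40 = $3.39.

$3.39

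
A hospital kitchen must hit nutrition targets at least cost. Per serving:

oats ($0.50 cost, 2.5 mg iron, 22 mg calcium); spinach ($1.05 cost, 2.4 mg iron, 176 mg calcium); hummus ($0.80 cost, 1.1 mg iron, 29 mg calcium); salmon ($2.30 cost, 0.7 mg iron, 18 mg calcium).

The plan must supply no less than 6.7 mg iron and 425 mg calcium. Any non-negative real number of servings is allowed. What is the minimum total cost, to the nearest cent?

$2.69

Check every corner: each single food scaled to meet both minima, and each pair solved so both constraints bind.
oats only: max(6.7/2.5, 425/22) = 19.32 servings → $9.66.
spinach only: max(6.7/2.4, 425/176) = 2.792 servings → $2.93.
hummus only: max(6.7/1.1, 425/29) = 14.66 servings → $11.72.
salmon only: max(6.7/0.7, 425/18) = 23.61 servings → $54.31.
oats + spinach with both tight: 0.4112 servings and 2.363 servings → $2.69.
oats + hummus with both targets exact would need a negative amount; discard.
oats + salmon: intersection lies outside the first quadrant.
spinach + hummus with both tight: 2.203 servings and 1.284 servings → $3.34.
spinach + salmon with both tight: 2.211 servings and 1.99 servings → $6.90.
hummus + salmon: the both-tight solution has a negative serving — not a feasible corner.
Cheapest feasible corner: $2.69.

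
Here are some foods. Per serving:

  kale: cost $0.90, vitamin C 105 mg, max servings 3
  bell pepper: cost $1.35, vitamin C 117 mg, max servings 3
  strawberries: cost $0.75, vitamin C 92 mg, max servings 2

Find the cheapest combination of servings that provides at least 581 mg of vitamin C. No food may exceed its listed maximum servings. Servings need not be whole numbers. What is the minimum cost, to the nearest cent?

Cost per mg of vitamin C: strawberries $0.0082, kale $0.0086, bell pepper $0.0115.
Take 2 servings of strawberries: +184.0 mg vitamin C for $1.50 (total $1.50, still need 397.0 mg).
Take 3 servings of kale: +315.0 mg vitamin C for $2.70 (total $4.20, still need 82.0 mg).
Take 0.7009 servings of bell pepper: +82.0 mg vitamin C for $0.95 (total $5.15, still need 0.0 mg).
Filling from the cheapest source first is optimal under one linear minimum: $5.15.

$5.15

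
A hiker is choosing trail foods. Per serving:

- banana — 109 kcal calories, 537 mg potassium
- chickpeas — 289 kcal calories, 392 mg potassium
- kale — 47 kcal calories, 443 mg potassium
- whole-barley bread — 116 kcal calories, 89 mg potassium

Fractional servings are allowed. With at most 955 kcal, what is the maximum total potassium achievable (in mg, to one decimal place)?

Potassium per kcal: kale 9.426, banana 4.927, chickpeas 1.356, whole-barley bread 0.7672.
With no serving limits, spend the whole calories allowance on kale: 955 kcal / 47 kcal × 443 mg = 9001.4 mg.

9001.4 mg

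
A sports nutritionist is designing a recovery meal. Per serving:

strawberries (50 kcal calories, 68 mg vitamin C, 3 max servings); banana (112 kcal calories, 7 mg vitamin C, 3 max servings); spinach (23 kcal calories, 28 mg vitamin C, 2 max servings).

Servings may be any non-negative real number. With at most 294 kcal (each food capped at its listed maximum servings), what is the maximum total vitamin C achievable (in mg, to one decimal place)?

266.1 mg

Vitamin C per kcal: strawberries 1.36, spinach 1.217, banana 0.0625.
Take 3 servings of strawberries: uses 150 kcal, +204.0 mg vitamin C (running total 204.0 mg).
Take 2 servings of spinach: uses 46 kcal, +56.0 mg vitamin C (running total 260.0 mg).
Take 0.875 servings of banana: uses 98 kcal, +6.1 mg vitamin C (running total 266.1 mg).
Filling greedily by vitamin C-per-kcal is optimal for one linear limit, giving 266.1 mg.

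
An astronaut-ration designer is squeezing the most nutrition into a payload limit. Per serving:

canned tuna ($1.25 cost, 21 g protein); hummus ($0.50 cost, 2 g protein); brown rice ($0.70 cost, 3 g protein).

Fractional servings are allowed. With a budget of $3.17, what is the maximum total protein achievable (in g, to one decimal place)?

53.3 g

Protein per dollar: canned tuna 16.8, brown rice 4.286, hummus 4.
With no serving limits, spend the whole cost allowance on canned tuna: $3.17 / $1.25 × 21 g = 53.3 g.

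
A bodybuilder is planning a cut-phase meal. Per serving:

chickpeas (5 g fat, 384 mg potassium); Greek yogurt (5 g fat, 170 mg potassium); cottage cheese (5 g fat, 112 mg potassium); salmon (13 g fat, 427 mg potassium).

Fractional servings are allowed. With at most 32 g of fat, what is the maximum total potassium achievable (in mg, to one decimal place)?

2457.6 mg

Potassium per g fat: chickpeas 76.8, Greek yogurt 34, salmon 32.85, cottage cheese 22.4.
With no serving limits, spend the whole fat allowance on chickpeas: 32 g / 5 g × 384 mg = 2457.6 mg.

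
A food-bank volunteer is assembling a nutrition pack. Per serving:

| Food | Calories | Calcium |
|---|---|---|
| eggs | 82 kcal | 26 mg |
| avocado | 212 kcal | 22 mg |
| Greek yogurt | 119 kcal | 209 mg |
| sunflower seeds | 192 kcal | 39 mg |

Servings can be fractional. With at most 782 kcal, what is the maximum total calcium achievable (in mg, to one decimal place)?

Calcium per kcal: Greek yogurt 1.756, eggs 0.3171, sunflower seeds 0.2031, avocado 0.1038.
With no serving limits, spend the whole calories allowance on Greek yogurt: 782 kcal / 119 kcal × 209 mg = 1373.4 mg.

1373.4 mg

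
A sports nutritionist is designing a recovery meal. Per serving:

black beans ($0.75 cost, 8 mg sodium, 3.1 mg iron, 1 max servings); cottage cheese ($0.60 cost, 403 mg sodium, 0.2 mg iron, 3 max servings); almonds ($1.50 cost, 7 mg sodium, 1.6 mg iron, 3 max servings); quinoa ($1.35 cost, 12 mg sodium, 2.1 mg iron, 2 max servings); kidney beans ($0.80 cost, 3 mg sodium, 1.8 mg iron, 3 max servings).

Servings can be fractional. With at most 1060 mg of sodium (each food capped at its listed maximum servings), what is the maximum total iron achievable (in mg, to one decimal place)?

Iron per mg sodium: kidney beans 0.6, black beans 0.3875, almonds 0.2286, quinoa 0.175, cottage cheese 0.0004963.
Take 3 servings of kidney beans: uses 9 mg sodium, +5.4 mg iron (running total 5.4 mg).
Take 1 serving of black beans: uses 8 mg sodium, +3.1 mg iron (running total 8.5 mg).
Take 3 servings of almonds: uses 21 mg sodium, +4.8 mg iron (running total 13.3 mg).
Take 2 servings of quinoa: uses 24 mg sodium, +4.2 mg iron (running total 17.5 mg).
Take 2.476 servings of cottage cheese: uses 998 mg sodium, +0.5 mg iron (running total 18.0 mg).
Filling greedily by iron-per-mg sodium is optimal for one linear limit, giving 18.0 mg.

18.0 mg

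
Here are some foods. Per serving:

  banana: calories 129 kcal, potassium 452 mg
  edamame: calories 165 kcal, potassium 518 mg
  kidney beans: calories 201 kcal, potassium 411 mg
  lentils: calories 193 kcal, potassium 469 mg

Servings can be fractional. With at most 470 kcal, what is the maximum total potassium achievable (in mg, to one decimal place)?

Potassium per kcal: banana 3.504, edamame 3.139, lentils 2.43, kidney beans 2.045.
With no serving limits, spend the whole calories allowance on banana: 470 kcal / 129 kcal × 452 mg = 1646.8 mg.

1646.8 mg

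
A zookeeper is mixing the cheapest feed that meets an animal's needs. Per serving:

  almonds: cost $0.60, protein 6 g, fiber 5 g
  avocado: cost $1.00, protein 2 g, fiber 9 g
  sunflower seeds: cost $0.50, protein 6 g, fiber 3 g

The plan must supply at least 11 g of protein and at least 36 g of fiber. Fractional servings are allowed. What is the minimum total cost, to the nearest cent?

$4.03

With two linear requirements the optimum uses one or two foods; enumerate the corners.
almonds only: max(11/6, 36/5) = 7.2 servings → $4.32.
avocado only: max(11/2, 36/9) = 5.5 servings → $5.50.
sunflower seeds only: max(11/6, 36/3) = 12 servings → $6.00.
almonds + avocado with both tight: 0.6136 servings and 3.659 servings → $4.03.
almonds + sunflower seeds with both targets exact would need a negative amount; discard.
avocado + sunflower seeds with both tight: 3.812 servings and 0.5625 servings → $4.09.
The minimum over all feasible corners is $4.03.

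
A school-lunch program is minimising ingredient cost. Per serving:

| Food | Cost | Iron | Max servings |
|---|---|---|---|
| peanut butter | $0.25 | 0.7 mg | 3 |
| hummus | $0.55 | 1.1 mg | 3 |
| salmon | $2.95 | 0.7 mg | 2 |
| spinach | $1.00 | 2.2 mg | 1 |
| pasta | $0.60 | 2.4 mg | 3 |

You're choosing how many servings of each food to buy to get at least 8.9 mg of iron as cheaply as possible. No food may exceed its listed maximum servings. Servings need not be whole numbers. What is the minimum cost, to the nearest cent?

Cost per mg of iron: pasta $0.2500, peanut butter $0.3571, spinach $0.4545, hummus $0.5000, salmon $4.2143.
Take 3 servings of pasta: +7.2 mg iron for $1.80 (total $1.80, still need 1.7 mg).
Take 2.429 servings of peanut butter: +1.7 mg iron for $0.61 (total $2.41, still need 0.0 mg).
Filling from the cheapest source first is optimal under one linear minimum: $2.41.

$2.41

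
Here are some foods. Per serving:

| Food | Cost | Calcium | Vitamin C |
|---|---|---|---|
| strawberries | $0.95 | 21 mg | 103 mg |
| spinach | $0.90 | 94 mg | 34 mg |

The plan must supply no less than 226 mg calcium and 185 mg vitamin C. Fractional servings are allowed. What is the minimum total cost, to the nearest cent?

For a min-cost LP with two ≥-constraints, a basic feasible solution has at most two positive variables.
strawberries only: max(226/21, 185/103) = 10.76 servings → $10.22.
spinach only: max(226/94, 185/34) = 5.441 servings → $4.90.
strawberries + spinach with both tight: 1.082 servings and 2.162 servings → $2.97.
So the least-cost plan costs $2.97.

$2.97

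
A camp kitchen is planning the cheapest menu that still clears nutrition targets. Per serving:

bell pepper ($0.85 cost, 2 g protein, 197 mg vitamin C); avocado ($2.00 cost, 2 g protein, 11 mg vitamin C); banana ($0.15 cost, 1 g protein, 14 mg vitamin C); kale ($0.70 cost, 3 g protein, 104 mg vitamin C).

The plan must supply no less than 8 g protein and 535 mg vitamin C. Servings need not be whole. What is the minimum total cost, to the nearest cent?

$2.58

Check every corner: each single food scaled to meet both minima, and each pair solved so both constraints bind.
bell pepper only: max(8/2, 535/197) = 4 servings → $3.40.
avocado only: max(8/2, 535/11) = 48.64 servings → $97.27.
banana only: max(8/1, 535/14) = 38.21 servings → $5.73.
kale only: max(8/3, 535/104) = 5.144 servings → $3.60.
bell pepper + avocado with both tight: 2.64 servings and 1.36 servings → $4.96.
bell pepper + banana with both tight: 2.503 servings and 2.994 servings → $2.58.
bell pepper + kale with both tight: 2.018 servings and 1.321 servings → $2.64.
avocado + banana: the both-tight solution has a negative serving — not a feasible corner.
avocado + kale: the both-tight solution has a negative serving — not a feasible corner.
banana + kale: the both-tight solution has a negative serving — not a feasible corner.
So the least-cost plan costs $2.58.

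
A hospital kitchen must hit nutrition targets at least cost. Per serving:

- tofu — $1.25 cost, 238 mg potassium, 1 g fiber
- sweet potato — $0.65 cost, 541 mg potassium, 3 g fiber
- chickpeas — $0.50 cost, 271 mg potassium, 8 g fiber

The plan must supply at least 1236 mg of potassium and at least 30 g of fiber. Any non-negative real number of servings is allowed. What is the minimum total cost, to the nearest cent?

$2.11

Check every corner: each single food scaled to meet both minima, and each pair solved so both constraints bind.
tofu only: max(1236/238, 30/1) = 30 servings → $37.50.
sweet potato only: max(1236/541, 30/3) = 10 servings → $6.50.
chickpeas only: max(1236/271, 30/8) = 4.561 servings → $2.28.
tofu + sweet potato: the both-tight solution has a negative serving — not a feasible corner.
tofu + chickpeas with both tight: 1.077 servings and 3.615 servings → $3.15.
sweet potato + chickpeas with both tight: 0.5001 servings and 3.562 servings → $2.11.
Cheapest feasible corner: $2.11.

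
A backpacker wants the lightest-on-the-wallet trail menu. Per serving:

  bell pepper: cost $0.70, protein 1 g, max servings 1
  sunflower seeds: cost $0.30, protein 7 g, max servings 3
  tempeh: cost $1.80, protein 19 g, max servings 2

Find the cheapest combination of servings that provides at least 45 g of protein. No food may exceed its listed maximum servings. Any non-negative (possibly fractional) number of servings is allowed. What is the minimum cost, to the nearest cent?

$3.17

Cost per g of protein: sunflower seeds $0.0429, tempeh $0.0947, bell pepper $0.7000.
Take 3 servings of sunflower seeds: +21.0 g protein for $0.90 (total $0.90, still need 24.0 g).
Take 1.263 servings of tempeh: +24.0 g protein for $2.27 (total $3.17, still need 0.0 g).
Filling from the cheapest source first is optimal under one linear minimum: $3.17.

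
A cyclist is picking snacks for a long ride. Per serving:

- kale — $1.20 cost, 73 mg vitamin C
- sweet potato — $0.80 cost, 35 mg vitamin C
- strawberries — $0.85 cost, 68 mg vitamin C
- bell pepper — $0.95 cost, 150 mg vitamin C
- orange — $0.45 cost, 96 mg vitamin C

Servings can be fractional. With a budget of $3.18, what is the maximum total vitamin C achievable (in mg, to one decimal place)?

Vitamin C per dollar: orange 213.3, bell pepper 157.9, strawberries 80, kale 60.83, sweet potato 43.75.
With no serving limits, spend the whole cost allowance on orange: $3.18 / $0.45 × 96 mg = 678.4 mg.

678.4 mg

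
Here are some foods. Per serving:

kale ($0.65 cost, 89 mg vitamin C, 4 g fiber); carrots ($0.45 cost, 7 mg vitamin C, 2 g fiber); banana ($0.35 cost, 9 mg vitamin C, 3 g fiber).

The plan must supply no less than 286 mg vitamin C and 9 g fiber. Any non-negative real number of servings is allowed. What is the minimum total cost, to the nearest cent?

For a min-cost LP with two ≥-constraints, a basic feasible solution has at most two positive variables.
kale only: max(286/89, 9/4) = 3.213 servings → $2.09.
carrots only: max(286/7, 9/2) = 40.86 servings → $18.39.
banana only: max(286/9, 9/3) = 31.78 servings → $11.12.
kale + carrots: intersection lies outside the first quadrant.
kale + banana with both targets exact would need a negative amount; discard.
carrots + banana: the both-tight solution has a negative serving — not a feasible corner.
So the least-cost plan costs $2.09.

$2.09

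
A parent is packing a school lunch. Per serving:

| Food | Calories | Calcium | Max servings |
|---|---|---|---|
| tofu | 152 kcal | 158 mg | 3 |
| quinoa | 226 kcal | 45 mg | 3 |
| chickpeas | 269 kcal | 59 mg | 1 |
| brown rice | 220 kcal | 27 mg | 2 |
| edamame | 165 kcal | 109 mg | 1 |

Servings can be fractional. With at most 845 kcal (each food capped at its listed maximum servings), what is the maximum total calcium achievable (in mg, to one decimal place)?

632.1 mg

Calcium per kcal: tofu 1.039, edamame 0.6606, chickpeas 0.2193, quinoa 0.1991, brown rice 0.1227.
Take 3 servings of tofu: uses 456 kcal, +474.0 mg calcium (running total 474.0 mg).
Take 1 serving of edamame: uses 165 kcal, +109.0 mg calcium (running total 583.0 mg).
Take 0.8327 servings of chickpeas: uses 224 kcal, +49.1 mg calcium (running total 632.1 mg).
Filling greedily by calcium-per-kcal is optimal for one linear limit, giving 632.1 mg.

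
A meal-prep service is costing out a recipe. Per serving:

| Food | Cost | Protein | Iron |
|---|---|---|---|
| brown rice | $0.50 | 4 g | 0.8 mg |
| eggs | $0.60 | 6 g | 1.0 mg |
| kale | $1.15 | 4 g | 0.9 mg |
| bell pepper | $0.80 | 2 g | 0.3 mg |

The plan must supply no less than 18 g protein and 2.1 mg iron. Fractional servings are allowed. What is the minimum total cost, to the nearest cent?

$1.80

brown rice only: max(18/4, 2.1/0.8) = 4.5 servings → $2.25.
eggs only: max(18/6, 2.1/1.0) = 3 servings → $1.80.
kale only: max(18/4, 2.1/0.9) = 4.5 servings → $5.17.
bell pepper only: max(18/2, 2.1/0.3) = 9 servings → $7.20.
brown rice + eggs with both targets exact would need a negative amount; discard.
brown rice + kale: the both-tight solution has a negative serving — not a feasible corner.
brown rice + bell pepper: the both-tight solution has a negative serving — not a feasible corner.
eggs + kale with both targets exact would need a negative amount; discard.
eggs + bell pepper: intersection lies outside the first quadrant.
kale + bell pepper: the both-tight solution has a negative serving — not a feasible corner.
So the least-cost plan costs $1.80.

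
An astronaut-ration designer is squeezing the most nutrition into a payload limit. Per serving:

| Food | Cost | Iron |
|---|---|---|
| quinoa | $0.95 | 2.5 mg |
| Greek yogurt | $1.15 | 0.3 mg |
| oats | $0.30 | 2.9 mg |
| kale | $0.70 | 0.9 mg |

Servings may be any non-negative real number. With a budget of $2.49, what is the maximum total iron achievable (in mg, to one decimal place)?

24.1 mg

Iron per dollar: oats 9.667, quinoa 2.632, kale 1.286, Greek yogurt 0.2609.
With no serving limits, spend the whole cost allowance on oats: $2.49 / $0.30 × 2.9 mg = 24.1 mg.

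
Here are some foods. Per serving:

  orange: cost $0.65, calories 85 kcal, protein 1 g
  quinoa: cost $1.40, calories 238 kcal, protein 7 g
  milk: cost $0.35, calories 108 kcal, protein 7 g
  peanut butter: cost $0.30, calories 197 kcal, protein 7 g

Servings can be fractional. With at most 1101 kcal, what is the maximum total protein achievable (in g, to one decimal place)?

71.4 g

Protein per kcal: milk 0.06481, peanut butter 0.03553, quinoa 0.02941, orange 0.01176.
With no serving limits, spend the whole calories allowance on milk: 1101 kcal / 108 kcal × 7 g = 71.4 g.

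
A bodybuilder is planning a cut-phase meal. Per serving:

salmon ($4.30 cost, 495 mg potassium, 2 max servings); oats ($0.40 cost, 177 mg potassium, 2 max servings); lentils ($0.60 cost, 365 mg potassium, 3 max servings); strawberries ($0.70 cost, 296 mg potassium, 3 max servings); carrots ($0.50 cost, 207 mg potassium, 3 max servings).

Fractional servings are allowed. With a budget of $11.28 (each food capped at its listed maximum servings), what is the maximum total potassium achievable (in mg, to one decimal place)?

Potassium per dollar: lentils 608.3, oats 442.5, strawberries 422.9, carrots 414, salmon 115.1.
Take 3 servings of lentils: spends $1.80, +1095.0 mg potassium (running total 1095.0 mg).
Take 2 servings of oats: spends $0.80, +354.0 mg potassium (running total 1449.0 mg).
Take 3 servings of strawberries: spends $2.10, +888.0 mg potassium (running total 2337.0 mg).
Take 3 servings of carrots: spends $1.50, +621.0 mg potassium (running total 2958.0 mg).
Take 1.181 servings of salmon: spends $5.08, +584.8 mg potassium (running total 3542.8 mg).
Filling greedily by potassium-per-dollar is optimal for one linear limit, giving 3542.8 mg.

3542.8 mg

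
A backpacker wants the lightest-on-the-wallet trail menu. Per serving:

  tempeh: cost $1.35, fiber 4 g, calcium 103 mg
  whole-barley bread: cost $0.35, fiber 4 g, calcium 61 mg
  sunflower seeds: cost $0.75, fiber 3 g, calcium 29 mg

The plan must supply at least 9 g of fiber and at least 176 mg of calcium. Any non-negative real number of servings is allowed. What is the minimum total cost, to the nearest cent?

$1.01

A basic optimal solution has at most two foods positive. Try each food alone and each pair with both targets met exactly.
tempeh only: max(9/4, 176/103) = 2.25 servings → $3.04.
whole-barley bread only: max(9/4, 176/61) = 2.885 servings → $1.01.
sunflower seeds only: max(9/3, 176/29) = 6.069 servings → $4.55.
tempeh + whole-barley bread with both tight: 0.9226 servings and 1.327 servings → $1.71.
tempeh + sunflower seeds with both tight: 1.383 servings and 1.155 servings → $2.73.
whole-barley bread + sunflower seeds with both targets exact would need a negative amount; discard.
Cheapest feasible corner: $1.01.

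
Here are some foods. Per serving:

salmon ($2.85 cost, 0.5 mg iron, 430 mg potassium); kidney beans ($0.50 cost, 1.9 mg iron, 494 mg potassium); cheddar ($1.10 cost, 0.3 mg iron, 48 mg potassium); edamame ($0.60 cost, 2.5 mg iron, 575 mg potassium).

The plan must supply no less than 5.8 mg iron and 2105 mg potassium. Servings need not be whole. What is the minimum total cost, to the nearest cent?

Minimising a linear cost over {iron ≥ 5.8, potassium ≥ 2105, servings ≥ 0} — the optimum is at a vertex, using one or two foods.
salmon only: max(5.8/0.5, 2105/430) = 11.6 servings → $33.06.
kidney beans only: max(5.8/1.9, 2105/494) = 4.261 servings → $2.13.
cheddar only: max(5.8/0.3, 2105/48) = 43.85 servings → $48.24.
edamame only: max(5.8/2.5, 2105/575) = 3.661 servings → $2.20.
salmon + kidney beans with both tight: 1.99 servings and 2.529 servings → $6.94.
salmon + cheddar with both tight: 3.363 servings and 13.73 servings → $24.69.
salmon + edamame with both tight: 2.448 servings and 1.83 servings → $8.07.
kidney beans + cheddar with both targets exact would need a negative amount; discard.
kidney beans + edamame: the both-tight solution has a negative serving — not a feasible corner.
cheddar + edamame with both targets exact would need a negative amount; discard.
So the least-cost plan costs $2.13.

$2.13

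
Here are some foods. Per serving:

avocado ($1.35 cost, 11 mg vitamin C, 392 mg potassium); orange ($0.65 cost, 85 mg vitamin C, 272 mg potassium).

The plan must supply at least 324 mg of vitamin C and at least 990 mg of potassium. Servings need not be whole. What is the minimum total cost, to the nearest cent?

$2.48

A basic optimal solution has at most two foods positive. Try each food alone and each pair with both targets met exactly.
avocado only: max(324/11, 990/392) = 29.45 servings → $39.76.
orange only: max(324/85, 990/272) = 3.812 servings → $2.48.
avocado + orange with both targets exact would need a negative amount; discard.
Cheapest feasible corner: $2.48.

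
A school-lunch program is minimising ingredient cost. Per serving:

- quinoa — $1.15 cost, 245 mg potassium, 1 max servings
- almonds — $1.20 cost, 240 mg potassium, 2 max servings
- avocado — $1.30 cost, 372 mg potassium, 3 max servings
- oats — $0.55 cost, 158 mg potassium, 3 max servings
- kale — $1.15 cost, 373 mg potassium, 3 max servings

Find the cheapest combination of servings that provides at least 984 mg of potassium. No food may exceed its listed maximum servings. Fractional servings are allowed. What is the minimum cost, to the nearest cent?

Cost per mg of potassium: kale $0.0031, oats $0.0035, avocado $0.0035, quinoa $0.0047, almonds $0.0050.
Take 2.638 servings of kale: +984.0 mg potassium for $3.03 (total $3.03, still need 0.0 mg).
Greedy by cheapest-per-mg is optimal for a single linear constraint, so the minimum cost is $3.03.

$3.03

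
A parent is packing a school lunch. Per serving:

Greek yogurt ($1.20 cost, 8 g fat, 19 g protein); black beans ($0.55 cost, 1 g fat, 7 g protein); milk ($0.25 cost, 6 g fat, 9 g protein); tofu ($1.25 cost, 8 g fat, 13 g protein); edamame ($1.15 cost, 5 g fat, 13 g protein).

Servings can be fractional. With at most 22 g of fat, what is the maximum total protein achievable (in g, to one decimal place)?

Protein per g fat: black beans 7, edamame 2.6, Greek yogurt 2.375, tofu 1.625, milk 1.5.
With no serving limits, spend the whole fat allowance on black beans: 22 g / 1 g × 7 g = 154.0 g.

154.0 g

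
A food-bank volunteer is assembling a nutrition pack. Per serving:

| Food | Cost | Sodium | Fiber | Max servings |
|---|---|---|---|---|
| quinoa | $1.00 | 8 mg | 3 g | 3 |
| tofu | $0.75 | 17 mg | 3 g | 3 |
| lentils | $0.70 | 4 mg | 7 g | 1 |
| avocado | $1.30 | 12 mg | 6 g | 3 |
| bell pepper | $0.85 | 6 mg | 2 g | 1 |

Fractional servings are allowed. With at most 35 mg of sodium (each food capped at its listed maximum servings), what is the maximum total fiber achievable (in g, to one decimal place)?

Fiber per mg sodium: lentils 1.75, avocado 0.5, quinoa 0.375, bell pepper 0.3333, tofu 0.1765.
Take 1 serving of lentils: uses 4 mg sodium, +7.0 g fiber (running total 7.0 g).
Take 2.583 servings of avocado: uses 31 mg sodium, +15.5 g fiber (running total 22.5 g).
Filling greedily by fiber-per-mg sodium is optimal for one linear limit, giving 22.5 g.

22.5 g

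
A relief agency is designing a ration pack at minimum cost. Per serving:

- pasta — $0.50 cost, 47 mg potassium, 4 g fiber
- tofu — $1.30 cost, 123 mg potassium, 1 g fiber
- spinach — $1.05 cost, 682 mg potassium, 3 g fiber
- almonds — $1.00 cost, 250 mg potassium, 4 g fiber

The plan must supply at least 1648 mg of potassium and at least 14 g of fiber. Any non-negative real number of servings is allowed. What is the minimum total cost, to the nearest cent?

$3.30

The cheapest plan sits at a corner of the feasible region — with two constraints it uses at most two foods.
pasta only: max(1648/47, 14/4) = 35.06 servings → $17.53.
tofu only: max(1648/123, 14/1) = 14 servings → $18.20.
spinach only: max(1648/682, 14/3) = 4.667 servings → $4.90.
almonds only: max(1648/250, 14/4) = 6.592 servings → $6.59.
pasta + tofu with both tight: 0.1663 servings and 13.33 servings → $17.42.
pasta + spinach with both tight: 1.78 servings and 2.294 servings → $3.30.
pasta + almonds: the both-tight solution has a negative serving — not a feasible corner.
tofu + spinach: intersection lies outside the first quadrant.
tofu + almonds with both tight: 12.78 servings and 0.3058 servings → $16.92.
spinach + almonds with both tight: 1.563 servings and 2.328 servings → $3.97.
So the least-cost plan costs $3.30.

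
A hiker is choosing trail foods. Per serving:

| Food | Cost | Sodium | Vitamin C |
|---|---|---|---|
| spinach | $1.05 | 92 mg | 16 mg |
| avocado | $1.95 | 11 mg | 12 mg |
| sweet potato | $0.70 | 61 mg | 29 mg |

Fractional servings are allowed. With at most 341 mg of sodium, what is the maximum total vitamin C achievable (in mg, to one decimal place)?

Vitamin C per mg sodium: avocado 1.091, sweet potato 0.4754, spinach 0.1739.
With no serving limits, spend the whole sodium allowance on avocado: 341 mg / 11 mg × 12 mg = 372.0 mg.

372.0 mg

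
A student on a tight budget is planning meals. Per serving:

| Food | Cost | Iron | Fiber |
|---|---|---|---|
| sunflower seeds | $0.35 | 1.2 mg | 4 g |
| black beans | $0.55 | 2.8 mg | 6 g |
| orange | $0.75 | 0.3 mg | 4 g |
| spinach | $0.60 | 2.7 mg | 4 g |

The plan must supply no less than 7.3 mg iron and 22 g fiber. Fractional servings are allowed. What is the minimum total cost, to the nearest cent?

$1.94

For a min-cost LP with two ≥-constraints, a basic feasible solution has at most two positive variables.
sunflower seeds only: max(7.3/1.2, 22/4) = 6.083 servings → $2.13.
black beans only: max(7.3/2.8, 22/6) = 3.667 servings → $2.02.
orange only: max(7.3/0.3, 22/4) = 24.33 servings → $18.25.
spinach only: max(7.3/2.7, 22/4) = 5.5 servings → $3.30.
sunflower seeds + black beans with both tight: 4.45 servings and 0.7 servings → $1.94.
sunflower seeds + orange: the both-tight solution has a negative serving — not a feasible corner.
sunflower seeds + spinach with both tight: 5.033 servings and 0.4667 servings → $2.04.
black beans + orange with both tight: 2.404 servings and 1.894 servings → $2.74.
black beans + spinach: the both-tight solution has a negative serving — not a feasible corner.
orange + spinach with both tight: 3.146 servings and 2.354 servings → $3.77.
So the least-cost plan costs $1.94.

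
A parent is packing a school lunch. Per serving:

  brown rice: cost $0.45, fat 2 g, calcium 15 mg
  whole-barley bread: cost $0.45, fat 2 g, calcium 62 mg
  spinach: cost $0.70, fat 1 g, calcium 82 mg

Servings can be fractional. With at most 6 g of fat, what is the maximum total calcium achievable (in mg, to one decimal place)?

492.0 mg

Calcium per g fat: spinach 82, whole-barley bread 31, brown rice 7.5.
With no serving limits, spend the whole fat allowance on spinach: 6 g / 1 g × 82 mg = 492.0 mg.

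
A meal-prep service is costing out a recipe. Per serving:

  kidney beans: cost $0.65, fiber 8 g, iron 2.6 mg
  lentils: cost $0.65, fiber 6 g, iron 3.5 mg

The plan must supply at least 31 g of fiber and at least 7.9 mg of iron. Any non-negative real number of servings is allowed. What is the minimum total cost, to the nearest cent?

$2.52

kidney beans only: max(31/8, 7.9/2.6) = 3.875 servings → $2.52.
lentils only: max(31/6, 7.9/3.5) = 5.167 servings → $3.36.
kidney beans + lentils: the both-tight solution has a negative serving — not a feasible corner.
So the least-cost plan costs $2.52.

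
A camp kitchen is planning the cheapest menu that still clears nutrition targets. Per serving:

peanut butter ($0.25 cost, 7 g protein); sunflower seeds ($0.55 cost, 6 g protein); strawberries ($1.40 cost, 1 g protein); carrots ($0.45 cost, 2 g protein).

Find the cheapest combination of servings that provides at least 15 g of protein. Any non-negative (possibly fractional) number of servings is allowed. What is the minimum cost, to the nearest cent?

$0.54

Cost per g of protein: peanut butter $0.0357, sunflower seeds $0.0917, carrots $0.2250, strawberries $1.4000.
With no serving limits, use only peanut butter: 15 g / 7 g = 2.143 servings × $0.25 = $0.54.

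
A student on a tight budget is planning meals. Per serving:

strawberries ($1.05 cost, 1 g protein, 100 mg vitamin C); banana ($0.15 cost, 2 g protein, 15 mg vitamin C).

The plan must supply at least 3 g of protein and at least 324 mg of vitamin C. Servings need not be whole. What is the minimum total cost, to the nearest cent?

$3.24

strawberries only: max(3/1, 324/100) = 3.24 servings → $3.40.
banana only: max(3/2, 324/15) = 21.6 servings → $3.24.
strawberries + banana: intersection lies outside the first quadrant.
The minimum over all feasible corners is $3.24.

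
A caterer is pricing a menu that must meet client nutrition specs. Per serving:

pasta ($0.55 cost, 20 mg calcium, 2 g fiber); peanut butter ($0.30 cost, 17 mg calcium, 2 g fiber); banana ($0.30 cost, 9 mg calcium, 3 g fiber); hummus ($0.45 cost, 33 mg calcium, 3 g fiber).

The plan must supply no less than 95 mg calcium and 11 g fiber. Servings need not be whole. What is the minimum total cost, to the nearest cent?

A basic optimal solution has at most two foods positive. Try each food alone and each pair with both targets met exactly.
pasta only: max(95/20, 11/2) = 5.5 servings → $3.02.
peanut butter only: max(95/17, 11/2) = 5.588 servings → $1.68.
banana only: max(95/9, 11/3) = 10.56 servings → $3.17.
hummus only: max(95/33, 11/3) = 3.667 servings → $1.65.
pasta + peanut butter with both tight: 0.5 servings and 5 servings → $1.77.
pasta + banana with both tight: 4.429 servings and 0.7143 servings → $2.65.
pasta + hummus: intersection lies outside the first quadrant.
peanut butter + banana: the both-tight solution has a negative serving — not a feasible corner.
peanut butter + hummus with both tight: 5.2 servings and 0.2 servings → $1.65.
banana + hummus with both tight: 1.083 servings and 2.583 servings → $1.49.
The minimum over all feasible corners is $1.49.

$1.49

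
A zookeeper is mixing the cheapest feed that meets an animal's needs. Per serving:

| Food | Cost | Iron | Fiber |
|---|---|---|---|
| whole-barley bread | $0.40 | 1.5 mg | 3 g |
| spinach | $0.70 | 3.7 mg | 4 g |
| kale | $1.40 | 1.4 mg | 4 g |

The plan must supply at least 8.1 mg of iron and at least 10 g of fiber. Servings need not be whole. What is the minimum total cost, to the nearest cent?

An LP optimum is at a vertex; with two nutrient constraints at most two foods are used. Check each candidate.
whole-barley bread only: max(8.1/1.5, 10/3) = 5.4 servings → $2.16.
spinach only: max(8.1/3.7, 10/4) = 2.5 servings → $1.75.
kale only: max(8.1/1.4, 10/4) = 5.786 servings → $8.10.
whole-barley bread + spinach with both tight: 0.902 servings and 1.824 servings → $1.64.
whole-barley bread + kale with both targets exact would need a negative amount; discard.
spinach + kale with both tight: 2 servings and 0.5 servings → $2.10.
Cheapest feasible corner: $1.64.

$1.64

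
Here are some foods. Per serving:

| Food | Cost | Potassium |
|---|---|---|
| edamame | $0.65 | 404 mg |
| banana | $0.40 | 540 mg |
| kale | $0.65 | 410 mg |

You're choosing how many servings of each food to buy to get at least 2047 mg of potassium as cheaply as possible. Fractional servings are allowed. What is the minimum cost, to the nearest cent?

$1.52

Cost per mg of potassium: banana $0.0007, kale $0.0016, edamame $0.0016.
With no serving limits, use only banana: 2047 mg / 540 mg = 3.791 servings × $0.40 = $1.52.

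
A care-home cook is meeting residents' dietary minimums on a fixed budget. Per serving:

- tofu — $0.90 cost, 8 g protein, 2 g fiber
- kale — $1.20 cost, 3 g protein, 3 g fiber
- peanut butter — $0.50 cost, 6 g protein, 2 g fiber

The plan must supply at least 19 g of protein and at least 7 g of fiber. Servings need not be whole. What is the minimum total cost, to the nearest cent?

$1.75

For a min-cost LP with two ≥-constraints, a basic feasible solution has at most two positive variables.
tofu only: max(19/8, 7/2) = 3.5 servings → $3.15.
kale only: max(19/3, 7/3) = 6.333 servings → $7.60.
peanut butter only: max(19/6, 7/2) = 3.5 servings → $1.75.
tofu + kale with both tight: 2 servings and 1 serving → $3.00.
tofu + peanut butter with both targets exact would need a negative amount; discard.
kale + peanut butter with both tight: 0.3333 servings and 3 servings → $1.90.
Cheapest feasible corner: $1.75.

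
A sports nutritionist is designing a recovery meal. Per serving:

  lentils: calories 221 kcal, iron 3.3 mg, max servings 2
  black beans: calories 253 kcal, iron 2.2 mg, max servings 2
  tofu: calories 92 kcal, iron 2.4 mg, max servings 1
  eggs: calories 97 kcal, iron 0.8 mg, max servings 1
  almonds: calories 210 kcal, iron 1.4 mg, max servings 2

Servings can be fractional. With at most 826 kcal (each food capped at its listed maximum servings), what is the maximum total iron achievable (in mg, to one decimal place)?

11.5 mg

Iron per kcal: tofu 0.02609, lentils 0.01493, black beans 0.008696, eggs 0.008247, almonds 0.006667.
Take 1 serving of tofu: uses 92 kcal, +2.4 mg iron (running total 2.4 mg).
Take 2 servings of lentils: uses 442 kcal, +6.6 mg iron (running total 9.0 mg).
Take 1.154 servings of black beans: uses 292 kcal, +2.5 mg iron (running total 11.5 mg).
Filling greedily by iron-per-kcal is optimal for one linear limit, giving 11.5 mg.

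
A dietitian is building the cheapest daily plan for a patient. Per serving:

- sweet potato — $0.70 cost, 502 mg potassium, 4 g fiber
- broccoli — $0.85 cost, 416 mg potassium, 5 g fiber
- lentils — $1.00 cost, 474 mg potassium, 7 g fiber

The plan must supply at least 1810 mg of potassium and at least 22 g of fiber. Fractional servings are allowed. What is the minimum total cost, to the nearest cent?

An LP optimum is at a vertex; with two nutrient constraints at most two foods are used. Check each candidate.
sweet potato only: max(1810/502, 22/4) = 5.5 servings → $3.85.
broccoli only: max(1810/416, 22/5) = 4.4 servings → $3.74.
lentils only: max(1810/474, 22/7) = 3.819 servings → $3.82.
sweet potato + broccoli: intersection lies outside the first quadrant.
sweet potato + lentils with both tight: 1.386 servings and 2.351 servings → $3.32.
broccoli + lentils with both tight: 4.137 servings and 0.1882 servings → $3.70.
Cheapest feasible corner: $3.32.

$3.32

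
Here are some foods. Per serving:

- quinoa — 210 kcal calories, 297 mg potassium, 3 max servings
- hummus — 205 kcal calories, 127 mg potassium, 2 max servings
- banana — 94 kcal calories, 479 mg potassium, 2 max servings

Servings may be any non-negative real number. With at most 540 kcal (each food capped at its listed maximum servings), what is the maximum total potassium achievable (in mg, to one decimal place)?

1455.8 mg

Potassium per kcal: banana 5.096, quinoa 1.414, hummus 0.6195.
Take 2 servings of banana: uses 188 kcal, +958.0 mg potassium (running total 958.0 mg).
Take 1.676 servings of quinoa: uses 352 kcal, +497.8 mg potassium (running total 1455.8 mg).
Filling greedily by potassium-per-kcal is optimal for one linear limit, giving 1455.8 mg.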